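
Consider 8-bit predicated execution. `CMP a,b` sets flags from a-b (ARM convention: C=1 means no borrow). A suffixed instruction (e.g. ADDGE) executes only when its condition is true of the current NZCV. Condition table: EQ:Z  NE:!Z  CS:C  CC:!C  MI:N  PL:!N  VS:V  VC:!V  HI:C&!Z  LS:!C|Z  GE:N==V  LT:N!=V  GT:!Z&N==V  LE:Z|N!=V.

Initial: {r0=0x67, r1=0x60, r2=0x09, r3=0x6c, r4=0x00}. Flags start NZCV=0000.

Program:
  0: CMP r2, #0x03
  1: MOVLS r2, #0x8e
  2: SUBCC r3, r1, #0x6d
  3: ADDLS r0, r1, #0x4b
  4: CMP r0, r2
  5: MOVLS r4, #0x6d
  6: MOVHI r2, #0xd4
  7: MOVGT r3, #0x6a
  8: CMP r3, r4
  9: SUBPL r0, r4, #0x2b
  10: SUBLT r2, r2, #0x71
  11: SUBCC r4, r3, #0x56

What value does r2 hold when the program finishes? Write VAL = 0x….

VAL = 0xd4

0: ✓ CMP  NZCV=0010
1: · MOVLS
2: · SUBCC
3: · ADDLS
4: ✓ CMP  NZCV=0010
5: · MOVLS
6: ✓ MOVHI  r2←0xd4
7: ✓ MOVGT  r3←0x6a
8: ✓ CMP  NZCV=0010
9: ✓ SUBPL  r0←0xd5
10: · SUBLT
11: · SUBCC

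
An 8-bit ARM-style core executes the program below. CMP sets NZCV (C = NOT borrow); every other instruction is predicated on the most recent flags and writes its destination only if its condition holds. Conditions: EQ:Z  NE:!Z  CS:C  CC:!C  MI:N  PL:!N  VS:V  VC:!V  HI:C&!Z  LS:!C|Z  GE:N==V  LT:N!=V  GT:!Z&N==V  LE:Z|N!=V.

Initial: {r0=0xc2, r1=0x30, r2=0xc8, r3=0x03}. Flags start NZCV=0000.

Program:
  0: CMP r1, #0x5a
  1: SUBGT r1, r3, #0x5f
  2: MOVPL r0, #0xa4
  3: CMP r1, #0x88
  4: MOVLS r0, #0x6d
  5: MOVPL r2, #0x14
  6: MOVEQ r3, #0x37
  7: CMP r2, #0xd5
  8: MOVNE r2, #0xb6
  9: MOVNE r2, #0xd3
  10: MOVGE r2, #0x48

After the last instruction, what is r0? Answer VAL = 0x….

VAL = 0x6d

[0] flags=1000 → (cmp)
[1] flags=1000 GT?F → skip
[2] flags=1000 PL?F → skip
[3] flags=1001 → (cmp)
[4] flags=1001 LS?T → r0=0x6d
[5] flags=1001 PL?F → skip
[6] flags=1001 EQ?F → skip
[7] flags=1000 → (cmp)
[8] flags=1000 NE?T → r2=0xb6
[9] flags=1000 NE?T → r2=0xd3
[10] flags=1000 GE?F → skip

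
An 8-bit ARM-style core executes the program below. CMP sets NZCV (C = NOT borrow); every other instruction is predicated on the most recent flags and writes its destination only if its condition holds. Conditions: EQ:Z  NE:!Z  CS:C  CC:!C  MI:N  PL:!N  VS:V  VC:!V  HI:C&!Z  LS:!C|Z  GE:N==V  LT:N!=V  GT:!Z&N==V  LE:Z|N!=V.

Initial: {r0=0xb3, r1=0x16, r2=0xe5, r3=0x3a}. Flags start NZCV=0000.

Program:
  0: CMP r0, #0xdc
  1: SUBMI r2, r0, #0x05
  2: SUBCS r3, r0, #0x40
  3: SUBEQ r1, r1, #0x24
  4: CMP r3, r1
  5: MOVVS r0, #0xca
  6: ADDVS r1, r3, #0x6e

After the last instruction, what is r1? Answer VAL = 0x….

VAL = 0x16

0: ✓ CMP  NZCV=1000
1: ✓ SUBMI  r2←0xae
2: · SUBCS
3: · SUBEQ
4: ✓ CMP  NZCV=0010
5: · MOVVS
6: · ADDVS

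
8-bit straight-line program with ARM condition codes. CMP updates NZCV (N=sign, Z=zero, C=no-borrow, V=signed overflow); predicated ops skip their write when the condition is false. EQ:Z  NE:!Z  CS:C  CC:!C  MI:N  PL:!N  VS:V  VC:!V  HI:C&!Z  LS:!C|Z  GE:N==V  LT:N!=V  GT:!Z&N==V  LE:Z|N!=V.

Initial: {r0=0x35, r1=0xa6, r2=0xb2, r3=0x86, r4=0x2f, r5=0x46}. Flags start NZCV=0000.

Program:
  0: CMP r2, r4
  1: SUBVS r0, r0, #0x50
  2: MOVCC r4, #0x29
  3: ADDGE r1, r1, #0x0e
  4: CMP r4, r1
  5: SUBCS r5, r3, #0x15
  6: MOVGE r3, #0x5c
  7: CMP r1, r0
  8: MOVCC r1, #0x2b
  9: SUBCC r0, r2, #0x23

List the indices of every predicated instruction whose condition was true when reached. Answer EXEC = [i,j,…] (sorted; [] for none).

EXEC = [6]

[0] flags=1010 → (cmp)
[1] flags=1010 VS?F → skip
[2] flags=1010 CC?F → skip
[3] flags=1010 GE?F → skip
[4] flags=1001 → (cmp)
[5] flags=1001 CS?F → skip
[6] flags=1001 GE?T → r3=0x5c
[7] flags=0011 → (cmp)
[8] flags=0011 CC?F → skip
[9] flags=0011 CC?F → skip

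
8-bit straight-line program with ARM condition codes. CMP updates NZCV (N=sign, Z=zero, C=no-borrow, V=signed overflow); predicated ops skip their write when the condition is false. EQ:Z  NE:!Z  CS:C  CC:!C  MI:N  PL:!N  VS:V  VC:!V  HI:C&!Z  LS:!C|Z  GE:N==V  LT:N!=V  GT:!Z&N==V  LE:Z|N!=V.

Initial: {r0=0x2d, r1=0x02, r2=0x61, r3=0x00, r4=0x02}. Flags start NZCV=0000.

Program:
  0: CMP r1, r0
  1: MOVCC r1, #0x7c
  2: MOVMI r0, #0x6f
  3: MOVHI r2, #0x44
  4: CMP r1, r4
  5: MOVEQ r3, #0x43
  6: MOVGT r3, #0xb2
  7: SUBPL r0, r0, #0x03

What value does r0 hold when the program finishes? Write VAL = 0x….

VAL = 0x6c

0: ✓ CMP  NZCV=1000
1: ✓ MOVCC  r1←0x7c
2: ✓ MOVMI  r0←0x6f
3: · MOVHI
4: ✓ CMP  NZCV=0010
5: · MOVEQ
6: ✓ MOVGT  r3←0xb2
7: ✓ SUBPL  r0←0x6c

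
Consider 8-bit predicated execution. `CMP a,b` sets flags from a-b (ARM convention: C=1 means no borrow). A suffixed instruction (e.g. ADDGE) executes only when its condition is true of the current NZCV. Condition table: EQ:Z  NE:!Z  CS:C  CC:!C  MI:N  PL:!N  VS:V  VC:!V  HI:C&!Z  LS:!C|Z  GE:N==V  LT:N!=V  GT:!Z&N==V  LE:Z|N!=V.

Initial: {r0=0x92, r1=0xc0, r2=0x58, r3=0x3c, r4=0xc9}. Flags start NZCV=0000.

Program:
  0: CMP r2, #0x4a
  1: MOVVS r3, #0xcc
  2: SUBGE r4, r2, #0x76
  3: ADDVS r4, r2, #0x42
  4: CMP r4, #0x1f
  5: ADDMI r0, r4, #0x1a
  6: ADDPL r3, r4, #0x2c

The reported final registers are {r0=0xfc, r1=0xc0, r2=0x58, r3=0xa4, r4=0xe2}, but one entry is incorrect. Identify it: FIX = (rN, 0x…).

0: ✓ CMP  NZCV=0010
1: · MOVVS
2: ✓ SUBGE  r4←0xe2
3: · ADDVS
4: ✓ CMP  NZCV=1010
5: ✓ ADDMI  r0←0xfc
6: · ADDPL

FIX = (r3, 0x3c)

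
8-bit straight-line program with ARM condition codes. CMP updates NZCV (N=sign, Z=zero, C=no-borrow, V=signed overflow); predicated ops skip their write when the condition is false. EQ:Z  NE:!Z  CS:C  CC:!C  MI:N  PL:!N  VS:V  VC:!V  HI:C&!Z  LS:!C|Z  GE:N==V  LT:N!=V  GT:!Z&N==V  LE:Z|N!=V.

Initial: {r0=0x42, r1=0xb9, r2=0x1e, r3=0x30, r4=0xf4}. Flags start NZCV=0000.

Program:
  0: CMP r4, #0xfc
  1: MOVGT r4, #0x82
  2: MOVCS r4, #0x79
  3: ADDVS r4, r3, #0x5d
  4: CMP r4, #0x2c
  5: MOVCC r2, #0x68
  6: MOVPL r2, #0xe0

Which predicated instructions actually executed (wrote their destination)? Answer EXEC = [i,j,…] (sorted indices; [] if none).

EXEC = []

[0] flags=1000 → (cmp)
[1] flags=1000 GT?F → skip
[2] flags=1000 CS?F → skip
[3] flags=1000 VS?F → skip
[4] flags=1010 → (cmp)
[5] flags=1010 CC?F → skip
[6] flags=1010 PL?F → skip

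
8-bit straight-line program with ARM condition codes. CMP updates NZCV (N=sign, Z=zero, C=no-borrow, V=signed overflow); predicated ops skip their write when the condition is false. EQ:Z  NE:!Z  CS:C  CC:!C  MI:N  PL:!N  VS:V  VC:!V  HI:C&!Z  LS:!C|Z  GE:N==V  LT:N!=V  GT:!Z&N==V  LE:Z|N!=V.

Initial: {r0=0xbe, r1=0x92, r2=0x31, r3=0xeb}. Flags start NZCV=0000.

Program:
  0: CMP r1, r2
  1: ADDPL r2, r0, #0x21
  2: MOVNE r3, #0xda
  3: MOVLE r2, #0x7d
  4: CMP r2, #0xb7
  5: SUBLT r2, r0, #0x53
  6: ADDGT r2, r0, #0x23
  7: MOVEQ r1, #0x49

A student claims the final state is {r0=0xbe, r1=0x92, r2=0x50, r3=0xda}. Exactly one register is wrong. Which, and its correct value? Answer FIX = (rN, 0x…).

FIX = (r2, 0xe1)

[0] flags=0011 → (cmp)
[1] flags=0011 PL?T → r2=0xdf
[2] flags=0011 NE?T → r3=0xda
[3] flags=0011 LE?T → r2=0x7d
[4] flags=1001 → (cmp)
[5] flags=1001 LT?F → skip
[6] flags=1001 GT?T → r2=0xe1
[7] flags=1001 EQ?F → skip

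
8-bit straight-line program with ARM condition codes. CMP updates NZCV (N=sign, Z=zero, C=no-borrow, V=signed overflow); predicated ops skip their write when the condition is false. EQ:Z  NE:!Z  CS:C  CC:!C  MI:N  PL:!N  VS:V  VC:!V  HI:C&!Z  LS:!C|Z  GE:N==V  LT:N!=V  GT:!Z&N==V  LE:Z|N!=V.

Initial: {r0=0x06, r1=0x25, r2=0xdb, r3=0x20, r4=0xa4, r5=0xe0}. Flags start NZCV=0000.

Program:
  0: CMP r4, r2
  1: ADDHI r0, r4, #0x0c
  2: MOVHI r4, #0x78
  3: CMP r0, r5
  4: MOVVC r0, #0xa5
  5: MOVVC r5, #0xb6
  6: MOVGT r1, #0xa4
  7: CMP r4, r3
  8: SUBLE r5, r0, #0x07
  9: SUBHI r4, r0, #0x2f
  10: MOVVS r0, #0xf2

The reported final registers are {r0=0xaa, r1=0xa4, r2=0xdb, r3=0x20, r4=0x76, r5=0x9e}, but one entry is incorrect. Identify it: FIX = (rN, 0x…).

FIX = (r0, 0xa5)

0: ✓ CMP  NZCV=1000
1: · ADDHI
2: · MOVHI
3: ✓ CMP  NZCV=0000
4: ✓ MOVVC  r0←0xa5
5: ✓ MOVVC  r5←0xb6
6: ✓ MOVGT  r1←0xa4
7: ✓ CMP  NZCV=1010
8: ✓ SUBLE  r5←0x9e
9: ✓ SUBHI  r4←0x76
10: · MOVVS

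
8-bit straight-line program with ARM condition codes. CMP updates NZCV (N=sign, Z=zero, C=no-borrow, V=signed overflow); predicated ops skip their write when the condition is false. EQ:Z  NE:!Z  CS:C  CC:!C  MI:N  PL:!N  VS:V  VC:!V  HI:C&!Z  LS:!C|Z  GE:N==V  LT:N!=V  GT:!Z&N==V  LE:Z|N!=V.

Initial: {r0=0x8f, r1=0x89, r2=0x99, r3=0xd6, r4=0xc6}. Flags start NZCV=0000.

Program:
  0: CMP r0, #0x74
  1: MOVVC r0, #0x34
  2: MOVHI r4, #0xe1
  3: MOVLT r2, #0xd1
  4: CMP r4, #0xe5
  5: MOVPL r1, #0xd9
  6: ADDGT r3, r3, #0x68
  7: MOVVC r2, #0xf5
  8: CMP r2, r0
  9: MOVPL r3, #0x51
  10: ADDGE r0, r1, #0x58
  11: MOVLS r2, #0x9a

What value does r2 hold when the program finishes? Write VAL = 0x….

[0] flags=0011 → (cmp)
[1] flags=0011 VC?F → skip
[2] flags=0011 HI?T → r4=0xe1
[3] flags=0011 LT?T → r2=0xd1
[4] flags=1000 → (cmp)
[5] flags=1000 PL?F → skip
[6] flags=1000 GT?F → skip
[7] flags=1000 VC?T → r2=0xf5
[8] flags=0010 → (cmp)
[9] flags=0010 PL?T → r3=0x51
[10] flags=0010 GE?T → r0=0xe1
[11] flags=0010 LS?F → skip

VAL = 0xf5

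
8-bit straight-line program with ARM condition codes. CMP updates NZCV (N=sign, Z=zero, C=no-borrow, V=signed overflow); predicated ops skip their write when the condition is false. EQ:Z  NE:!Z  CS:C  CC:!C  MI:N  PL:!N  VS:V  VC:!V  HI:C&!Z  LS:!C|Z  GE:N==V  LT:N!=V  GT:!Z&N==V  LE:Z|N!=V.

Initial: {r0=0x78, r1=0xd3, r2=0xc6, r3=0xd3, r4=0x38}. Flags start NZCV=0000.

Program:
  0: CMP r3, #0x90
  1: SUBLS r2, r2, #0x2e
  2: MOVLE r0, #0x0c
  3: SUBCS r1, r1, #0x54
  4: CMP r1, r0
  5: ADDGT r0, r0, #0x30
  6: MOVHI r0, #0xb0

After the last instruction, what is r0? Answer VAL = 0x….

0: ✓ CMP  NZCV=0010
1: · SUBLS
2: · MOVLE
3: ✓ SUBCS  r1←0x7f
4: ✓ CMP  NZCV=0010
5: ✓ ADDGT  r0←0xa8
6: ✓ MOVHI  r0←0xb0

VAL = 0xb0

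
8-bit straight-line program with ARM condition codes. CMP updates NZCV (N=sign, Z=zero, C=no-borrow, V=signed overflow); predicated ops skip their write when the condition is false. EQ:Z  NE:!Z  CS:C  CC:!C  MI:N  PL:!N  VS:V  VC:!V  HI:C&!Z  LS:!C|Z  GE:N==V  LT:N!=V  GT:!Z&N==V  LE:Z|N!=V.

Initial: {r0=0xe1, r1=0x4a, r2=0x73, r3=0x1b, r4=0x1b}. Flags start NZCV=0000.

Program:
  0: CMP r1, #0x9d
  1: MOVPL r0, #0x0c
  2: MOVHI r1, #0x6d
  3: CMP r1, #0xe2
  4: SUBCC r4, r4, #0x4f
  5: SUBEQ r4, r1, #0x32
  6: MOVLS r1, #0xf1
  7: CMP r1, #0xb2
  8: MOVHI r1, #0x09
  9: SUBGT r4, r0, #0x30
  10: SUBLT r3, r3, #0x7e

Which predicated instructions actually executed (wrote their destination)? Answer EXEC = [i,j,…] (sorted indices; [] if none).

0: ✓ CMP  NZCV=1001
1: · MOVPL
2: · MOVHI
3: ✓ CMP  NZCV=0000
4: ✓ SUBCC  r4←0xcc
5: · SUBEQ
6: ✓ MOVLS  r1←0xf1
7: ✓ CMP  NZCV=0010
8: ✓ MOVHI  r1←0x09
9: ✓ SUBGT  r4←0xb1
10: · SUBLT

EXEC = [4,6,8,9]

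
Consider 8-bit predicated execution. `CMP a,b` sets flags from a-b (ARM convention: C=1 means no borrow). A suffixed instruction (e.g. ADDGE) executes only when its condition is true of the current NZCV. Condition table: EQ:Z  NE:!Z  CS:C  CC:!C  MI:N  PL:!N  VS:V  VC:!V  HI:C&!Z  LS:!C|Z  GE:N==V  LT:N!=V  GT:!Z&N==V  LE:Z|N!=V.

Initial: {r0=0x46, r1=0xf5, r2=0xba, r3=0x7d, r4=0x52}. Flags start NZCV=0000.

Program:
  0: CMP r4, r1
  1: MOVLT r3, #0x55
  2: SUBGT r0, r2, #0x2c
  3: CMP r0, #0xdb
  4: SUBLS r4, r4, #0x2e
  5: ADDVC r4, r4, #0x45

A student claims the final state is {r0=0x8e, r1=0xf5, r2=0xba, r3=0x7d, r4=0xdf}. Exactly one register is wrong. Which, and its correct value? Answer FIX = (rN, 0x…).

0: ✓ CMP  NZCV=0000
1: · MOVLT
2: ✓ SUBGT  r0←0x8e
3: ✓ CMP  NZCV=1000
4: ✓ SUBLS  r4←0x24
5: ✓ ADDVC  r4←0x69

FIX = (r4, 0x69)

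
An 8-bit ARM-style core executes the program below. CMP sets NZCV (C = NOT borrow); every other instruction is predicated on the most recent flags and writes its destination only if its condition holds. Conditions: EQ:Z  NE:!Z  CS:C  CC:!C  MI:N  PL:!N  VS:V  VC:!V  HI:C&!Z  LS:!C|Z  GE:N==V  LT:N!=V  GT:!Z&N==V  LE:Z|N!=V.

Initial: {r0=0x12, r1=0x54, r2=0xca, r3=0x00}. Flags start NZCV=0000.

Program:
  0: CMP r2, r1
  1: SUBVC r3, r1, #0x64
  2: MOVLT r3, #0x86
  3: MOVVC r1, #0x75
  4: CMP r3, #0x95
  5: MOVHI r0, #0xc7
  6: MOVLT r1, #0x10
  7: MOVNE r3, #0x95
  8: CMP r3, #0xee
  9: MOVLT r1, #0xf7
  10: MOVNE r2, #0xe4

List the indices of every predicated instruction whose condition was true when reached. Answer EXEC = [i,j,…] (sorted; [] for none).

EXEC = [2,6,7,9,10]

0: ✓ CMP  NZCV=0011
1: · SUBVC
2: ✓ MOVLT  r3←0x86
3: · MOVVC
4: ✓ CMP  NZCV=1000
5: · MOVHI
6: ✓ MOVLT  r1←0x10
7: ✓ MOVNE  r3←0x95
8: ✓ CMP  NZCV=1000
9: ✓ MOVLT  r1←0xf7
10: ✓ MOVNE  r2←0xe4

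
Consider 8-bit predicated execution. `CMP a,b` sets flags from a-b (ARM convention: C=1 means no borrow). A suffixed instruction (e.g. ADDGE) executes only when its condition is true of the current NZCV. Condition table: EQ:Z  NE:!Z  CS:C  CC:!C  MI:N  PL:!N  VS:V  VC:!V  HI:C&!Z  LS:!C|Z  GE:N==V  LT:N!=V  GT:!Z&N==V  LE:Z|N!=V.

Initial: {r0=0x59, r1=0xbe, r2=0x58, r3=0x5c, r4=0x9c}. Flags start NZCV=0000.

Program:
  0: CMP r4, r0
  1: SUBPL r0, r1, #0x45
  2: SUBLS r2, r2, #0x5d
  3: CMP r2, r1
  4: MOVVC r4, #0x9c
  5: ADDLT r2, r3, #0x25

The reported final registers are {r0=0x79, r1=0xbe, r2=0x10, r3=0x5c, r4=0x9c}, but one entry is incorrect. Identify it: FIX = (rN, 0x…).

FIX = (r2, 0x58)

0: ✓ CMP  NZCV=0011
1: ✓ SUBPL  r0←0x79
2: · SUBLS
3: ✓ CMP  NZCV=1001
4: · MOVVC
5: · ADDLT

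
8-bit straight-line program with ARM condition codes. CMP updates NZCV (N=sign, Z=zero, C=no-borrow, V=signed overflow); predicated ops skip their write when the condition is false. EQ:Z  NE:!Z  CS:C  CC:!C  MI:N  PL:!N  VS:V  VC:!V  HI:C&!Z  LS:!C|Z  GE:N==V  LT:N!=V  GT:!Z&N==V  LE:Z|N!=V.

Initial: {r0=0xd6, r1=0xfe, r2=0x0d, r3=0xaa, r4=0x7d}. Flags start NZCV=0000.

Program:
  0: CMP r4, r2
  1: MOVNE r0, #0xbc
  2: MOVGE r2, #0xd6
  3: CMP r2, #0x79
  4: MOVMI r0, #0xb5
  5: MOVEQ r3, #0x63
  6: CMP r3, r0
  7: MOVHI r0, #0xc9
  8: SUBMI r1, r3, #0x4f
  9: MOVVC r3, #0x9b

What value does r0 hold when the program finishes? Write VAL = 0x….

VAL = 0xbc

[0] flags=0010 → (cmp)
[1] flags=0010 NE?T → r0=0xbc
[2] flags=0010 GE?T → r2=0xd6
[3] flags=0011 → (cmp)
[4] flags=0011 MI?F → skip
[5] flags=0011 EQ?F → skip
[6] flags=1000 → (cmp)
[7] flags=1000 HI?F → skip
[8] flags=1000 MI?T → r1=0x5b
[9] flags=1000 VC?T → r3=0x9b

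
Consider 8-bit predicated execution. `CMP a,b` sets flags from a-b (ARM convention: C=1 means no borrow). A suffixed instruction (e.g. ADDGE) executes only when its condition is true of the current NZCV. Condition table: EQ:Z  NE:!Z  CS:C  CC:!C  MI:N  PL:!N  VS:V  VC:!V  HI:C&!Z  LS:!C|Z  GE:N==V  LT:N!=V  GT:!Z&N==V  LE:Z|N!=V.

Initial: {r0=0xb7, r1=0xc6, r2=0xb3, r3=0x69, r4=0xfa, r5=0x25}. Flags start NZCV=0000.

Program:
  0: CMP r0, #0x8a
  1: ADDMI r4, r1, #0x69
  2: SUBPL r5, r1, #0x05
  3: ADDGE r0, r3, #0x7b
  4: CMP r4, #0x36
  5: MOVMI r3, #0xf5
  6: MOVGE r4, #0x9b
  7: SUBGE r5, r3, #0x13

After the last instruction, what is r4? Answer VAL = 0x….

0: ✓ CMP  NZCV=0010
1: · ADDMI
2: ✓ SUBPL  r5←0xc1
3: ✓ ADDGE  r0←0xe4
4: ✓ CMP  NZCV=1010
5: ✓ MOVMI  r3←0xf5
6: · MOVGE
7: · SUBGE

VAL = 0xfa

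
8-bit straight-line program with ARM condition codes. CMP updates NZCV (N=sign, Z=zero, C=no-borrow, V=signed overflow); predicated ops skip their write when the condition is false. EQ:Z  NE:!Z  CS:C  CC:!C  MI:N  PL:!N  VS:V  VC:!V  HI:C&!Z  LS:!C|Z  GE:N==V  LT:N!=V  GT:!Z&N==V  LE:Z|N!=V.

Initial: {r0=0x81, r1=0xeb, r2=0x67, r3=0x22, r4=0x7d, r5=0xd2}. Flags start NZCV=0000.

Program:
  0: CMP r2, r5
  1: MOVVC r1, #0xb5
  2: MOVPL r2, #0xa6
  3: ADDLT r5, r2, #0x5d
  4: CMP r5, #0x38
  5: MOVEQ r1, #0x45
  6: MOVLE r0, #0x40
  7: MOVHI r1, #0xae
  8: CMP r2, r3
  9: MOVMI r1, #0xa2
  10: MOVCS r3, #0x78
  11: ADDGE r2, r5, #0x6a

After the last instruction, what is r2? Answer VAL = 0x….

[0] flags=1001 → (cmp)
[1] flags=1001 VC?F → skip
[2] flags=1001 PL?F → skip
[3] flags=1001 LT?F → skip
[4] flags=1010 → (cmp)
[5] flags=1010 EQ?F → skip
[6] flags=1010 LE?T → r0=0x40
[7] flags=1010 HI?T → r1=0xae
[8] flags=0010 → (cmp)
[9] flags=0010 MI?F → skip
[10] flags=0010 CS?T → r3=0x78
[11] flags=0010 GE?T → r2=0x3c

VAL = 0x3c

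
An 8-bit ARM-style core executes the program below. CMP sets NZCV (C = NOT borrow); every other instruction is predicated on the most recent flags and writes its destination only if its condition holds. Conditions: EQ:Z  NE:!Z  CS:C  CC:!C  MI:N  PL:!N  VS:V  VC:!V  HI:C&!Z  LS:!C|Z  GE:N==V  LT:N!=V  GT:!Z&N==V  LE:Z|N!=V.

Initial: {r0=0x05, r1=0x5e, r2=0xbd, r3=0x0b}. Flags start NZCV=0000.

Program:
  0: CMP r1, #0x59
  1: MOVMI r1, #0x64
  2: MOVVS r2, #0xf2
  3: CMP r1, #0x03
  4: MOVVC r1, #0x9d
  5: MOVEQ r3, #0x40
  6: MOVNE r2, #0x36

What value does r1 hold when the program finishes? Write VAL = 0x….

0: ✓ CMP  NZCV=0010
1: · MOVMI
2: · MOVVS
3: ✓ CMP  NZCV=0010
4: ✓ MOVVC  r1←0x9d
5: · MOVEQ
6: ✓ MOVNE  r2←0x36

VAL = 0x9d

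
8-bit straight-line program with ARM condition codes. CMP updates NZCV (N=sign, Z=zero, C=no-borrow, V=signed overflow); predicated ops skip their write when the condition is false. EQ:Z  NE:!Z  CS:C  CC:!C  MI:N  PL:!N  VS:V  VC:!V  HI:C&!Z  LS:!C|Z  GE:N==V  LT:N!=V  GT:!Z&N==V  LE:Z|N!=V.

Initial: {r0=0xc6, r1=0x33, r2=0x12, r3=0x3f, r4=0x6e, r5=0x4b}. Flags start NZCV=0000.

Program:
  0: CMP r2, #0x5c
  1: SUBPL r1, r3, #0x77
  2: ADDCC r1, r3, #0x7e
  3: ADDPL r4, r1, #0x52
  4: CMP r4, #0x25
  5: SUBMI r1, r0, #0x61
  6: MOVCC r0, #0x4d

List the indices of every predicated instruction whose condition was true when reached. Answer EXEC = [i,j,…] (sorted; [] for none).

EXEC = [2]

0: ✓ CMP  NZCV=1000
1: · SUBPL
2: ✓ ADDCC  r1←0xbd
3: · ADDPL
4: ✓ CMP  NZCV=0010
5: · SUBMI
6: · MOVCC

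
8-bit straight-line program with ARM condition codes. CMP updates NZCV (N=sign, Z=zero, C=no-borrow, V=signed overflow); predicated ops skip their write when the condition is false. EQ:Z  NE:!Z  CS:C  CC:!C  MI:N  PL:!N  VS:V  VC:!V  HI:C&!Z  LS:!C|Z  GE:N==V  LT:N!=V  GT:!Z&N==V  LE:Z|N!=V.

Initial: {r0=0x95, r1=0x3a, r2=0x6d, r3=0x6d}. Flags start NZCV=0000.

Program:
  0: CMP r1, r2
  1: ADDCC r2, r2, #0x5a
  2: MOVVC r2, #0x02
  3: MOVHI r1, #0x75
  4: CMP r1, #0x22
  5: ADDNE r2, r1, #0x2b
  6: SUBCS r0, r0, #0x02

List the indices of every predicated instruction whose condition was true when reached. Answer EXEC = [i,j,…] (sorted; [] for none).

EXEC = [1,2,5,6]

0: ✓ CMP  NZCV=1000
1: ✓ ADDCC  r2←0xc7
2: ✓ MOVVC  r2←0x02
3: · MOVHI
4: ✓ CMP  NZCV=0010
5: ✓ ADDNE  r2←0x65
6: ✓ SUBCS  r0←0x93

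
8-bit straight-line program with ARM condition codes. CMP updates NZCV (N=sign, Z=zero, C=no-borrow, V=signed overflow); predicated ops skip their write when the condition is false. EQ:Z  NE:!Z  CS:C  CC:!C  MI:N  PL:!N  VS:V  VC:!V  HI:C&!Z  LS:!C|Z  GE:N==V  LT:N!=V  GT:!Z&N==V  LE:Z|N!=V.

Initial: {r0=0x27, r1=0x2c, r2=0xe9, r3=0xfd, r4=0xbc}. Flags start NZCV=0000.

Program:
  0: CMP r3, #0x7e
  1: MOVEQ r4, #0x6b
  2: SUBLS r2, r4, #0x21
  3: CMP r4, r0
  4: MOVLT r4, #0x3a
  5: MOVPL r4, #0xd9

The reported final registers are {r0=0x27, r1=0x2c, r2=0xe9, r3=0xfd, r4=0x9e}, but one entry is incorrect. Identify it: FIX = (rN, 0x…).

0: ✓ CMP  NZCV=0011
1: · MOVEQ
2: · SUBLS
3: ✓ CMP  NZCV=1010
4: ✓ MOVLT  r4←0x3a
5: · MOVPL

FIX = (r4, 0x3a)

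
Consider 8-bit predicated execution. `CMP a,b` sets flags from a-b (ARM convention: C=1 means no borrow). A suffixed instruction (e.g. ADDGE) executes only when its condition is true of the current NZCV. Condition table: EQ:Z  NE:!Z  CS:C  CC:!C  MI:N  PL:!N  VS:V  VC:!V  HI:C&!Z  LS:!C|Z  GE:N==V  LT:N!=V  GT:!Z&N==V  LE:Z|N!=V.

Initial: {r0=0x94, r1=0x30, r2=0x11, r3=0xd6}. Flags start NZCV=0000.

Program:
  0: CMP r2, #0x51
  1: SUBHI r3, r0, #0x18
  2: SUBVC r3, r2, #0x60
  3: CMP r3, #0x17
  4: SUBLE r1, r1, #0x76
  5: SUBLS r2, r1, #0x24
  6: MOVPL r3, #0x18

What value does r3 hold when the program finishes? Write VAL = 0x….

[0] flags=1000 → (cmp)
[1] flags=1000 HI?F → skip
[2] flags=1000 VC?T → r3=0xb1
[3] flags=1010 → (cmp)
[4] flags=1010 LE?T → r1=0xba
[5] flags=1010 LS?F → skip
[6] flags=1010 PL?F → skip

VAL = 0xb1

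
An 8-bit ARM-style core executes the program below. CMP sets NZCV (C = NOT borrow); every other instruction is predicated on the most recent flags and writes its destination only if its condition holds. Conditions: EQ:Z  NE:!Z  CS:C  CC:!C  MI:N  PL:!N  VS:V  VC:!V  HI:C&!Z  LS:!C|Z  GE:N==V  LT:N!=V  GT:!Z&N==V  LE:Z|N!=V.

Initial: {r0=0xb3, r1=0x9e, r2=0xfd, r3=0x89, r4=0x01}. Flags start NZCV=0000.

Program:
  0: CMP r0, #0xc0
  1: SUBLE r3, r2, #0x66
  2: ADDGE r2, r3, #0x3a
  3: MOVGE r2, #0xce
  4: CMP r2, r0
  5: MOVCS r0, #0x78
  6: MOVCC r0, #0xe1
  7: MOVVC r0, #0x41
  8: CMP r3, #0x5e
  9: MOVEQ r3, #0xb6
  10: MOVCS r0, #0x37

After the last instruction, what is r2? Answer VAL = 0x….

VAL = 0xfd

0: ✓ CMP  NZCV=1000
1: ✓ SUBLE  r3←0x97
2: · ADDGE
3: · MOVGE
4: ✓ CMP  NZCV=0010
5: ✓ MOVCS  r0←0x78
6: · MOVCC
7: ✓ MOVVC  r0←0x41
8: ✓ CMP  NZCV=0011
9: · MOVEQ
10: ✓ MOVCS  r0←0x37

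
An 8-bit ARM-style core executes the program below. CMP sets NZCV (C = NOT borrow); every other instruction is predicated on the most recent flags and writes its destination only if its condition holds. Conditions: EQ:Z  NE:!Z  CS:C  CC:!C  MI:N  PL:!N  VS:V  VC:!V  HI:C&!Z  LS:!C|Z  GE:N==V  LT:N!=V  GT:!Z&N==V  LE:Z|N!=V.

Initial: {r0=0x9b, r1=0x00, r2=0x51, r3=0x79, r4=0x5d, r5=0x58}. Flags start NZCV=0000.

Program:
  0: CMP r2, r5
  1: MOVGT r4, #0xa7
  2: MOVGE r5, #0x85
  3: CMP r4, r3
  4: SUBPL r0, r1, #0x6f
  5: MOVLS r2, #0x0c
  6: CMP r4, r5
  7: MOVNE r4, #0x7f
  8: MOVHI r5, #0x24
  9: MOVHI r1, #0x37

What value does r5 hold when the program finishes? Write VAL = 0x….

VAL = 0x24

0: ✓ CMP  NZCV=1000
1: · MOVGT
2: · MOVGE
3: ✓ CMP  NZCV=1000
4: · SUBPL
5: ✓ MOVLS  r2←0x0c
6: ✓ CMP  NZCV=0010
7: ✓ MOVNE  r4←0x7f
8: ✓ MOVHI  r5←0x24
9: ✓ MOVHI  r1←0x37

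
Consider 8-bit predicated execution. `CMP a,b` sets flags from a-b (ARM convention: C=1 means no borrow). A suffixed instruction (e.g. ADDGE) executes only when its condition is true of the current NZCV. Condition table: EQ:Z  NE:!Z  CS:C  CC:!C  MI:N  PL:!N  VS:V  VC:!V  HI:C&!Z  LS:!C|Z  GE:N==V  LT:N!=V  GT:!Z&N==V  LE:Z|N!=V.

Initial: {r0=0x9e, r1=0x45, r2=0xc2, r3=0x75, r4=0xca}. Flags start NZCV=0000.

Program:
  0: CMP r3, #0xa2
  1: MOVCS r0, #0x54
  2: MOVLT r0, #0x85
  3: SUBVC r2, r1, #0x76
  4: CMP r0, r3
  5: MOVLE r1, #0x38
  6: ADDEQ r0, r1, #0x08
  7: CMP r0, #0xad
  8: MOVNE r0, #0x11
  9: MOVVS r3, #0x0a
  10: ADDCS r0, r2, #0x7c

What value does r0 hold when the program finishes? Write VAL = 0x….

VAL = 0x11

0: ✓ CMP  NZCV=1001
1: · MOVCS
2: · MOVLT
3: · SUBVC
4: ✓ CMP  NZCV=0011
5: ✓ MOVLE  r1←0x38
6: · ADDEQ
7: ✓ CMP  NZCV=1000
8: ✓ MOVNE  r0←0x11
9: · MOVVS
10: · ADDCS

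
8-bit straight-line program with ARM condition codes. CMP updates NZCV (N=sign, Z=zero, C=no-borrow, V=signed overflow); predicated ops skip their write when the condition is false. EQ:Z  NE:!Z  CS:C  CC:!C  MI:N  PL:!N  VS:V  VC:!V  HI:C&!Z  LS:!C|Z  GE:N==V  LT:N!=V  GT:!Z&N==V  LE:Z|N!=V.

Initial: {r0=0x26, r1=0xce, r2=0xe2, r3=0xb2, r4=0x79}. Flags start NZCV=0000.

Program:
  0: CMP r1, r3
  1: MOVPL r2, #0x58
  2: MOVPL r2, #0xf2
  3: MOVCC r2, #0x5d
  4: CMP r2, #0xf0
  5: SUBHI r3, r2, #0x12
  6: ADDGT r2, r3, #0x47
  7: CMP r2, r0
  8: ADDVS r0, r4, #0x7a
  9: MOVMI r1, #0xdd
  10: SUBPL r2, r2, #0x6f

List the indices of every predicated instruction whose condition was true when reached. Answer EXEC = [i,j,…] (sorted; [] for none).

EXEC = [1,2,5,6,10]

0: ✓ CMP  NZCV=0010
1: ✓ MOVPL  r2←0x58
2: ✓ MOVPL  r2←0xf2
3: · MOVCC
4: ✓ CMP  NZCV=0010
5: ✓ SUBHI  r3←0xe0
6: ✓ ADDGT  r2←0x27
7: ✓ CMP  NZCV=0010
8: · ADDVS
9: · MOVMI
10: ✓ SUBPL  r2←0xb8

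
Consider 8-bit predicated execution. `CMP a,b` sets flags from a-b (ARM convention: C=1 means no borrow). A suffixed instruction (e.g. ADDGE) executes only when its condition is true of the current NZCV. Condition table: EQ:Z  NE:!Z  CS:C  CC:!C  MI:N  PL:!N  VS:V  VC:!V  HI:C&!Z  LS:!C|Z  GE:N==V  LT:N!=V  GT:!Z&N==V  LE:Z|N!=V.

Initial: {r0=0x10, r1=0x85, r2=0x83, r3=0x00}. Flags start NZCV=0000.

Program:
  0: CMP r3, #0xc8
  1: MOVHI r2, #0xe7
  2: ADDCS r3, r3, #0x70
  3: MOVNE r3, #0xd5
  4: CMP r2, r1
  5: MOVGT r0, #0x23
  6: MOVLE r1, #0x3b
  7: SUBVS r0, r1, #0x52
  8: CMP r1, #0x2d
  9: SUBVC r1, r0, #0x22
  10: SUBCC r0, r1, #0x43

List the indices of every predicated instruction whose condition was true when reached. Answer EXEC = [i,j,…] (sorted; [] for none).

0: ✓ CMP  NZCV=0000
1: · MOVHI
2: · ADDCS
3: ✓ MOVNE  r3←0xd5
4: ✓ CMP  NZCV=1000
5: · MOVGT
6: ✓ MOVLE  r1←0x3b
7: · SUBVS
8: ✓ CMP  NZCV=0010
9: ✓ SUBVC  r1←0xee
10: · SUBCC

EXEC = [3,6,9]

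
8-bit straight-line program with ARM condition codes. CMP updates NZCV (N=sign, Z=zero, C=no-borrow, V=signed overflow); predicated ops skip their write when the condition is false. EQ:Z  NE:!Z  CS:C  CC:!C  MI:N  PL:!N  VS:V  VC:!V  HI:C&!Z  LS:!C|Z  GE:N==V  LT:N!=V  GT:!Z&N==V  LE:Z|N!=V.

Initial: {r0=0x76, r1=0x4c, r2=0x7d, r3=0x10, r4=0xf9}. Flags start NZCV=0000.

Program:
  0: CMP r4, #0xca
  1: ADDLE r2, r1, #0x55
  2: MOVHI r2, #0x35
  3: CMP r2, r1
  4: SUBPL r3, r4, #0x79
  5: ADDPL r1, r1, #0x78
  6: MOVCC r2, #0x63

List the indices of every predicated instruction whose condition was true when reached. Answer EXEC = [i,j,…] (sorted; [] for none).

EXEC = [2,6]

[0] flags=0010 → (cmp)
[1] flags=0010 LE?F → skip
[2] flags=0010 HI?T → r2=0x35
[3] flags=1000 → (cmp)
[4] flags=1000 PL?F → skip
[5] flags=1000 PL?F → skip
[6] flags=1000 CC?T → r2=0x63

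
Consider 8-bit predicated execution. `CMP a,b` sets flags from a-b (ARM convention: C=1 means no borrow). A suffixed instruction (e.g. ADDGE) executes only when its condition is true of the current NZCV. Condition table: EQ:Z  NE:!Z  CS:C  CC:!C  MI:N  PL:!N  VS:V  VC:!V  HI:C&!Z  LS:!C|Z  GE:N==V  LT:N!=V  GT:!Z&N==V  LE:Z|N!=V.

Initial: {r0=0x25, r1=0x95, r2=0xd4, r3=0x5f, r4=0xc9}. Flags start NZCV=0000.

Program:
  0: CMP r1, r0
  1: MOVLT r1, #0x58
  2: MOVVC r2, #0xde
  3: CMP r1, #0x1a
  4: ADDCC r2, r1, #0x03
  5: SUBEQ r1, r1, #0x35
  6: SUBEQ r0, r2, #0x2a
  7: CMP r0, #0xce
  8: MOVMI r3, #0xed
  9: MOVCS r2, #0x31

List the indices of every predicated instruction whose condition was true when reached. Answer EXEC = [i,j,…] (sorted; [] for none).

EXEC = [1]

0: ✓ CMP  NZCV=0011
1: ✓ MOVLT  r1←0x58
2: · MOVVC
3: ✓ CMP  NZCV=0010
4: · ADDCC
5: · SUBEQ
6: · SUBEQ
7: ✓ CMP  NZCV=0000
8: · MOVMI
9: · MOVCS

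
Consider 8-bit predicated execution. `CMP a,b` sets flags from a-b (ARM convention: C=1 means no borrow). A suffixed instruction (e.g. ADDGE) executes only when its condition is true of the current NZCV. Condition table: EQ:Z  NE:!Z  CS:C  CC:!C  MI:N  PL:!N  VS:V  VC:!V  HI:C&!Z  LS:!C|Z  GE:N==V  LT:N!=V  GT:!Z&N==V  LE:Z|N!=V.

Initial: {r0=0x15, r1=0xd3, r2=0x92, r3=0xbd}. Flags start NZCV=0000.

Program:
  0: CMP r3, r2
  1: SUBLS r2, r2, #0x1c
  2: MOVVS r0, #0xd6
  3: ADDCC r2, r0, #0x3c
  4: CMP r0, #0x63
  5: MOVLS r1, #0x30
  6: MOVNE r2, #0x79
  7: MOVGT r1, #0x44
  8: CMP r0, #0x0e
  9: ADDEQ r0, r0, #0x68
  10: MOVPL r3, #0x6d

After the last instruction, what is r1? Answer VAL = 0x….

VAL = 0x30

0: ✓ CMP  NZCV=0010
1: · SUBLS
2: · MOVVS
3: · ADDCC
4: ✓ CMP  NZCV=1000
5: ✓ MOVLS  r1←0x30
6: ✓ MOVNE  r2←0x79
7: · MOVGT
8: ✓ CMP  NZCV=0010
9: · ADDEQ
10: ✓ MOVPL  r3←0x6d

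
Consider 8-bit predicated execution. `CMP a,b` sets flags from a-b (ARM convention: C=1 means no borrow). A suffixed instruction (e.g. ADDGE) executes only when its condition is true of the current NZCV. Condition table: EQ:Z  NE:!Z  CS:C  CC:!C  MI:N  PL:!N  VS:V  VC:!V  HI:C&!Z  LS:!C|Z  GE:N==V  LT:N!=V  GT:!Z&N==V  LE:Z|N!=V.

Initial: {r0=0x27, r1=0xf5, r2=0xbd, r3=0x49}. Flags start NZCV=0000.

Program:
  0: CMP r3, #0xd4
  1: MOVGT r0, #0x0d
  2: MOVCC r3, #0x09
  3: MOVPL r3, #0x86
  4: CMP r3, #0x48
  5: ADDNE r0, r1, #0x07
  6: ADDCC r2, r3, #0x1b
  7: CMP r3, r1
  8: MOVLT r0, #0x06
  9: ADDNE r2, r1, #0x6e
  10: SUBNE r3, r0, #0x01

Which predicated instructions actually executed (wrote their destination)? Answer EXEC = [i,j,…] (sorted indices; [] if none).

[0] flags=0000 → (cmp)
[1] flags=0000 GT?T → r0=0x0d
[2] flags=0000 CC?T → r3=0x09
[3] flags=0000 PL?T → r3=0x86
[4] flags=0011 → (cmp)
[5] flags=0011 NE?T → r0=0xfc
[6] flags=0011 CC?F → skip
[7] flags=1000 → (cmp)
[8] flags=1000 LT?T → r0=0x06
[9] flags=1000 NE?T → r2=0x63
[10] flags=1000 NE?T → r3=0x05

EXEC = [1,2,3,5,8,9,10]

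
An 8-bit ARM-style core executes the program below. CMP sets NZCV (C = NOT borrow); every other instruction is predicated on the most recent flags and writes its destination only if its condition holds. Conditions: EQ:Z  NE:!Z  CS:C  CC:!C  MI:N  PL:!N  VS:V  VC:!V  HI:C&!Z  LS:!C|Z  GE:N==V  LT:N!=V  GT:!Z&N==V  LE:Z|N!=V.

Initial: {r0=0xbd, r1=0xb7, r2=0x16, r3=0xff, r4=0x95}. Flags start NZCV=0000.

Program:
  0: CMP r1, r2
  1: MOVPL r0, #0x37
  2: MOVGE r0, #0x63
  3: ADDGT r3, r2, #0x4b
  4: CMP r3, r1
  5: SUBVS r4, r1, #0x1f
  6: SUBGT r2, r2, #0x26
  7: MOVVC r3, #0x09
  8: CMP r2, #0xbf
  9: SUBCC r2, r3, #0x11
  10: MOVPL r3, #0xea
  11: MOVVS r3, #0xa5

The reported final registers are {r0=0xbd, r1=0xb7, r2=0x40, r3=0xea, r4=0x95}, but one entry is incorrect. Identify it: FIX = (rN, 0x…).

0: ✓ CMP  NZCV=1010
1: · MOVPL
2: · MOVGE
3: · ADDGT
4: ✓ CMP  NZCV=0010
5: · SUBVS
6: ✓ SUBGT  r2←0xf0
7: ✓ MOVVC  r3←0x09
8: ✓ CMP  NZCV=0010
9: · SUBCC
10: ✓ MOVPL  r3←0xea
11: · MOVVS

FIX = (r2, 0xf0)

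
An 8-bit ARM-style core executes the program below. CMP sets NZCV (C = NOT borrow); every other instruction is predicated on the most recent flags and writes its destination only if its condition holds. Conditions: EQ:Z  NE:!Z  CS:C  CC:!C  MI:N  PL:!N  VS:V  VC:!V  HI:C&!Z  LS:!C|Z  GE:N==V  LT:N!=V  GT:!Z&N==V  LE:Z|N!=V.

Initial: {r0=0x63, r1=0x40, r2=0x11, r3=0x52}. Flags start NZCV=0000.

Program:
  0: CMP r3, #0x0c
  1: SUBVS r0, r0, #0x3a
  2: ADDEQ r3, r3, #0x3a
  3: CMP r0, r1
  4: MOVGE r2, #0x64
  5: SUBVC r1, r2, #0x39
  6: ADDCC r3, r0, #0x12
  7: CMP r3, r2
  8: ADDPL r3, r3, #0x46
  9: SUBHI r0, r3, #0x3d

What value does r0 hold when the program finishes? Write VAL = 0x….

0: ✓ CMP  NZCV=0010
1: · SUBVS
2: · ADDEQ
3: ✓ CMP  NZCV=0010
4: ✓ MOVGE  r2←0x64
5: ✓ SUBVC  r1←0x2b
6: · ADDCC
7: ✓ CMP  NZCV=1000
8: · ADDPL
9: · SUBHI

VAL = 0x63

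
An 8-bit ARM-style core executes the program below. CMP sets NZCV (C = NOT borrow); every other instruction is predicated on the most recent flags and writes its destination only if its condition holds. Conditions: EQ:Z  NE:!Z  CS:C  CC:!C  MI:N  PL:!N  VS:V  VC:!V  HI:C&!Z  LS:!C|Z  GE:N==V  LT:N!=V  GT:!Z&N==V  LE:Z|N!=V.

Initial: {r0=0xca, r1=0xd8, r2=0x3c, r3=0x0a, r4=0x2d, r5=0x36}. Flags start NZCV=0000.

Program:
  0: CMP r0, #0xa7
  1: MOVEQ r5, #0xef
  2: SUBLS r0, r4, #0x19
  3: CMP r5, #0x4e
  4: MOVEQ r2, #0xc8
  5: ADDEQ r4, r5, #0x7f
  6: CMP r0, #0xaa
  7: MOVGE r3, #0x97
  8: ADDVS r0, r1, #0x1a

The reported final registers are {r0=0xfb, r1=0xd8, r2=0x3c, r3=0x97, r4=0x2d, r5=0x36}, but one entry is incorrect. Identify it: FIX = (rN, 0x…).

FIX = (r0, 0xca)

[0] flags=0010 → (cmp)
[1] flags=0010 EQ?F → skip
[2] flags=0010 LS?F → skip
[3] flags=1000 → (cmp)
[4] flags=1000 EQ?F → skip
[5] flags=1000 EQ?F → skip
[6] flags=0010 → (cmp)
[7] flags=0010 GE?T → r3=0x97
[8] flags=0010 VS?F → skip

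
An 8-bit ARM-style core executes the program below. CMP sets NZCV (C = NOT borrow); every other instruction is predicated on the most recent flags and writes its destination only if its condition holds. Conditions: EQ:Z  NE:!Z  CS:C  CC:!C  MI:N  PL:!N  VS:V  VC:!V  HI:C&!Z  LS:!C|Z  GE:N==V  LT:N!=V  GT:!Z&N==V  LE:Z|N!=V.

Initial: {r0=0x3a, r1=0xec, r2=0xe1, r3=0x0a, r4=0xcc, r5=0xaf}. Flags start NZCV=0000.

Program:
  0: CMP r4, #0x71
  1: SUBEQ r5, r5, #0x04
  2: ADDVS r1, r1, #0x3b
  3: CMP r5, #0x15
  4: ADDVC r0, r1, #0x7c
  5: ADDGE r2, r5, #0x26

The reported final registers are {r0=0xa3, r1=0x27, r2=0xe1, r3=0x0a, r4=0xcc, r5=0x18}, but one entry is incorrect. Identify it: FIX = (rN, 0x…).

FIX = (r5, 0xaf)

0: ✓ CMP  NZCV=0011
1: · SUBEQ
2: ✓ ADDVS  r1←0x27
3: ✓ CMP  NZCV=1010
4: ✓ ADDVC  r0←0xa3
5: · ADDGE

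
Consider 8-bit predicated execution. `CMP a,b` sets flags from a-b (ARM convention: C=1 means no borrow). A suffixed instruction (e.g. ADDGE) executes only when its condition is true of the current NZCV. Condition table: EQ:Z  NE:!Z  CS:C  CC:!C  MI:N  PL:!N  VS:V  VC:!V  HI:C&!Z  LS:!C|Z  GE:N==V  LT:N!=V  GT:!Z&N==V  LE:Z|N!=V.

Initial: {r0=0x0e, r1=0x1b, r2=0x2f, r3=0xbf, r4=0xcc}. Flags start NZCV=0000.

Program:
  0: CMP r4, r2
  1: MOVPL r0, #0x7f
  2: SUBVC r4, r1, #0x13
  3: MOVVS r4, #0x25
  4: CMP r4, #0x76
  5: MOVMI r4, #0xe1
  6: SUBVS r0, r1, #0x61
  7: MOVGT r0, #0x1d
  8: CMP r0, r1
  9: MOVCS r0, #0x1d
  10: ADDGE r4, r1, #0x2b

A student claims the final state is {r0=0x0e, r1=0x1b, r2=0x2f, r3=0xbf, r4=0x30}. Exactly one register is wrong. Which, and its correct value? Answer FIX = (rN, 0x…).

[0] flags=1010 → (cmp)
[1] flags=1010 PL?F → skip
[2] flags=1010 VC?T → r4=0x08
[3] flags=1010 VS?F → skip
[4] flags=1000 → (cmp)
[5] flags=1000 MI?T → r4=0xe1
[6] flags=1000 VS?F → skip
[7] flags=1000 GT?F → skip
[8] flags=1000 → (cmp)
[9] flags=1000 CS?F → skip
[10] flags=1000 GE?F → skip

FIX = (r4, 0xe1)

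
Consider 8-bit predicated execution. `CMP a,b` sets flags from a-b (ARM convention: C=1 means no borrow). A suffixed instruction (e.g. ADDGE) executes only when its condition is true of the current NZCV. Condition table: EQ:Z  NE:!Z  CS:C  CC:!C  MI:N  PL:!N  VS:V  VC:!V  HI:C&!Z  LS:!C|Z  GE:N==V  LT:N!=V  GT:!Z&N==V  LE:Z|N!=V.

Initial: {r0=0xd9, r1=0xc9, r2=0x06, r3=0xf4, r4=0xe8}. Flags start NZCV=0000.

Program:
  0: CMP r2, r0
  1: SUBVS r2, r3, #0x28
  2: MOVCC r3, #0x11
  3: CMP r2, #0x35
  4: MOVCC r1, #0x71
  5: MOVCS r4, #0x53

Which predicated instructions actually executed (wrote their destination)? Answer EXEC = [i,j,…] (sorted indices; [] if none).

EXEC = [2,4]

0: ✓ CMP  NZCV=0000
1: · SUBVS
2: ✓ MOVCC  r3←0x11
3: ✓ CMP  NZCV=1000
4: ✓ MOVCC  r1←0x71
5: · MOVCS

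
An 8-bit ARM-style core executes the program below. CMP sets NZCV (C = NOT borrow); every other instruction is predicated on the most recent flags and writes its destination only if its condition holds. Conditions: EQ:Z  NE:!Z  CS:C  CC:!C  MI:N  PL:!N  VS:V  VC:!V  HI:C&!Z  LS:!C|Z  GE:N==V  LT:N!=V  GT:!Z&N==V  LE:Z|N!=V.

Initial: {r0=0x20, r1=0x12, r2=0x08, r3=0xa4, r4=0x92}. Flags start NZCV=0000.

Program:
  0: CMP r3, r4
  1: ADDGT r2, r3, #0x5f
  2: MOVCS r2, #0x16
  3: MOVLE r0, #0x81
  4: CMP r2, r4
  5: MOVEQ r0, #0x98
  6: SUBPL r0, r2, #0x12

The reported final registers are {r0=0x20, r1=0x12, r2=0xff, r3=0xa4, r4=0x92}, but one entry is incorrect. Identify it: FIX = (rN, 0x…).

0: ✓ CMP  NZCV=0010
1: ✓ ADDGT  r2←0x03
2: ✓ MOVCS  r2←0x16
3: · MOVLE
4: ✓ CMP  NZCV=1001
5: · MOVEQ
6: · SUBPL

FIX = (r2, 0x16)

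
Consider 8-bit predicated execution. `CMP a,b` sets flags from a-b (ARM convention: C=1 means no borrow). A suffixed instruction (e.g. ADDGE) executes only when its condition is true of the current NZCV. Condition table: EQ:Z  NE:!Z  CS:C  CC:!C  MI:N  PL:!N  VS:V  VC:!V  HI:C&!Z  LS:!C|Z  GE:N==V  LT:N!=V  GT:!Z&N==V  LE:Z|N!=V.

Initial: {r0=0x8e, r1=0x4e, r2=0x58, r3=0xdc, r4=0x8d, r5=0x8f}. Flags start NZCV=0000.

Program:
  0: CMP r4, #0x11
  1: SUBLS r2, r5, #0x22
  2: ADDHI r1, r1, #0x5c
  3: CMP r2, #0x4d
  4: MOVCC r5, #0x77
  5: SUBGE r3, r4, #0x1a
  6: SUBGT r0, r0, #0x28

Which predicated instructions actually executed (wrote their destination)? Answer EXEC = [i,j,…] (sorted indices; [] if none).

0: ✓ CMP  NZCV=0011
1: · SUBLS
2: ✓ ADDHI  r1←0xaa
3: ✓ CMP  NZCV=0010
4: · MOVCC
5: ✓ SUBGE  r3←0x73
6: ✓ SUBGT  r0←0x66

EXEC = [2,5,6]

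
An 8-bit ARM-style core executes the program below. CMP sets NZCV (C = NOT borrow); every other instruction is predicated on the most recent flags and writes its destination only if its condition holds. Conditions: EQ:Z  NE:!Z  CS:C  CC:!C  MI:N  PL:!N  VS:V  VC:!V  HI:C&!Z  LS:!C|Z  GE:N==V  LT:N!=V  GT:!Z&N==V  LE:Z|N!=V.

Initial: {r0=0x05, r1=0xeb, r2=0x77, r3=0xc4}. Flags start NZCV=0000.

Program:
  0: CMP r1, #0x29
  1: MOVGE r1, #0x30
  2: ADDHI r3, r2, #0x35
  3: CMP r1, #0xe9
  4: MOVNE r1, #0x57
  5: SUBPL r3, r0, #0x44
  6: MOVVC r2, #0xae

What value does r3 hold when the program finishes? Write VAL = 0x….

0: ✓ CMP  NZCV=1010
1: · MOVGE
2: ✓ ADDHI  r3←0xac
3: ✓ CMP  NZCV=0010
4: ✓ MOVNE  r1←0x57
5: ✓ SUBPL  r3←0xc1
6: ✓ MOVVC  r2←0xae

VAL = 0xc1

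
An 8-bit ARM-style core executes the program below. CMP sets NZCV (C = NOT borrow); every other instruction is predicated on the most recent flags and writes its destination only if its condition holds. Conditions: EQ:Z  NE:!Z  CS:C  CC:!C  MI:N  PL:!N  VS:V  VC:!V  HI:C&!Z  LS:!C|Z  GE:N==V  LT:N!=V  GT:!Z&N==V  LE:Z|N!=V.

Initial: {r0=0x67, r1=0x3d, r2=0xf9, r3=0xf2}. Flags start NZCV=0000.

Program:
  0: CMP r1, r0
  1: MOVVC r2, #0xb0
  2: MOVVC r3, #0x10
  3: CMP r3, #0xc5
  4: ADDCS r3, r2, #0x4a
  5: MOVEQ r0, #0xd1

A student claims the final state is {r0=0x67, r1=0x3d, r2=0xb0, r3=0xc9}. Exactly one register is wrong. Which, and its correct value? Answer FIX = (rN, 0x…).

[0] flags=1000 → (cmp)
[1] flags=1000 VC?T → r2=0xb0
[2] flags=1000 VC?T → r3=0x10
[3] flags=0000 → (cmp)
[4] flags=0000 CS?F → skip
[5] flags=0000 EQ?F → skip

FIX = (r3, 0x10)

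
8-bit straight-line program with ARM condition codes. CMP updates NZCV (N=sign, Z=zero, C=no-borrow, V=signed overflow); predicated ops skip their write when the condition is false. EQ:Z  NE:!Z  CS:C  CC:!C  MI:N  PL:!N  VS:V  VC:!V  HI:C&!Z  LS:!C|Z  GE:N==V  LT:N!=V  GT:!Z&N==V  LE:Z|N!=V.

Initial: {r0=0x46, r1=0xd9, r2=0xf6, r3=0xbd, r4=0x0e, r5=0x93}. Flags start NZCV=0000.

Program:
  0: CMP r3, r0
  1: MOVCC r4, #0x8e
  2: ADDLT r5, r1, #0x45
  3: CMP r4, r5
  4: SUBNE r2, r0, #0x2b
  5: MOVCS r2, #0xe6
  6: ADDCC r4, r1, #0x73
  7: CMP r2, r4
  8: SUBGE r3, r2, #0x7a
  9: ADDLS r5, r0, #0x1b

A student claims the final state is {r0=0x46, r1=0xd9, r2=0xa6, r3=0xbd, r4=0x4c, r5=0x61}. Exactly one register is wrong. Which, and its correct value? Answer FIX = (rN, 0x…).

[0] flags=0011 → (cmp)
[1] flags=0011 CC?F → skip
[2] flags=0011 LT?T → r5=0x1e
[3] flags=1000 → (cmp)
[4] flags=1000 NE?T → r2=0x1b
[5] flags=1000 CS?F → skip
[6] flags=1000 CC?T → r4=0x4c
[7] flags=1000 → (cmp)
[8] flags=1000 GE?F → skip
[9] flags=1000 LS?T → r5=0x61

FIX = (r2, 0x1b)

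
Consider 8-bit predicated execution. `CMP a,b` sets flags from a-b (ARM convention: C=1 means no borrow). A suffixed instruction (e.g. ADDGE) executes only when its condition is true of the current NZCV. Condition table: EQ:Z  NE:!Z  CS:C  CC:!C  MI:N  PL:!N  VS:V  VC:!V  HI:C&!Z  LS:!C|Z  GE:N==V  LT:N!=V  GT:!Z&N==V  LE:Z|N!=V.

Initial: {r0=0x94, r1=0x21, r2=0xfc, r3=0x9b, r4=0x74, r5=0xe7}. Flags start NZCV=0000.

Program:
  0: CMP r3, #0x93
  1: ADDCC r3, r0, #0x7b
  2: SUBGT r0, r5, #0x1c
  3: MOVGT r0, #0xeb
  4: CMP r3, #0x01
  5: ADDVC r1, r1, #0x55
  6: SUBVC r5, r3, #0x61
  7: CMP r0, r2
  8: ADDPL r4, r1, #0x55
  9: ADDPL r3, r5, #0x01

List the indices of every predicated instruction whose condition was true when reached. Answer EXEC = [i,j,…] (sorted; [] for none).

0: ✓ CMP  NZCV=0010
1: · ADDCC
2: ✓ SUBGT  r0←0xcb
3: ✓ MOVGT  r0←0xeb
4: ✓ CMP  NZCV=1010
5: ✓ ADDVC  r1←0x76
6: ✓ SUBVC  r5←0x3a
7: ✓ CMP  NZCV=1000
8: · ADDPL
9: · ADDPL

EXEC = [2,3,5,6]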